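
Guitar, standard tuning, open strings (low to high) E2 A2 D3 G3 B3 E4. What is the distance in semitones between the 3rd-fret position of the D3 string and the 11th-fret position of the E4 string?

22 semitones

D3 at fret 3 → F3 (MIDI 53); E4 at fret 11 → D#5 (MIDI 75).
53 − 75 = -22, so the two pitches are 22 semitones apart, with D#5 the higher.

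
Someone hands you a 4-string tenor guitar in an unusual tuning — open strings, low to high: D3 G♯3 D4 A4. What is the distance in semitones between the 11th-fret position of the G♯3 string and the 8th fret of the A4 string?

10 semitones

G♯3 at fret 11 → G4 (MIDI 67); A4 at fret 8 → F5 (MIDI 77).
67 − 77 = -10, so the two pitches are 10 semitones apart, with F5 the higher.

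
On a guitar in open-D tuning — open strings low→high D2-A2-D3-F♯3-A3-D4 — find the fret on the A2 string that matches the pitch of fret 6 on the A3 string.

18

Fret 6 on A3 is MIDI 57 + 6 = 63 (D♯4). On the A2 string (open MIDI 45), that pitch is 63 − 45 = fret 18.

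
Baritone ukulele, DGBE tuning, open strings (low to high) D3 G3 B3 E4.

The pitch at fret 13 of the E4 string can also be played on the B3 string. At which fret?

18

E4 at fret 13 is E4 + 13 semitones = F5.
The open B3 string is 5 semitones below the open E4, so the same pitch on the B3 string lies at fret 13 + 5 = 18.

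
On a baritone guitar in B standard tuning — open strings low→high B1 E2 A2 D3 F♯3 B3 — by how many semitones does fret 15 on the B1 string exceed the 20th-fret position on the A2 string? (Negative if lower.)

-15 semitones

B1 at fret 15 → D3 (MIDI 50); A2 at fret 20 → F4 (MIDI 65).
50 − 65 = -15, so the two pitches are 15 semitones apart.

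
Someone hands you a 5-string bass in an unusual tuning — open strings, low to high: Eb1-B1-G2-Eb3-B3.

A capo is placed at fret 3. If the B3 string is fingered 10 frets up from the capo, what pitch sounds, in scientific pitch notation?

C5

The capo raises the open B3 by 3 semitones to D4; fretting 10 more gives B3 + 3 + 10 = B3 + 13 semitones = C5.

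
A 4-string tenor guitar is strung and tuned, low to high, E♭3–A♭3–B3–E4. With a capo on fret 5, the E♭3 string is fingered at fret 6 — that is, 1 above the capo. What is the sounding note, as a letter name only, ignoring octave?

The capo raises the open E♭3 by 5 semitones to A♭3; fretting 1 more gives E♭3 + 5 + 1 = E♭3 + 6 semitones, landing on A.

A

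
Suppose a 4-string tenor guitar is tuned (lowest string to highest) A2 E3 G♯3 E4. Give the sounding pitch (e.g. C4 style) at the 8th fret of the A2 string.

F3

A2 is MIDI 45. Adding 8 gives 53, which is F3.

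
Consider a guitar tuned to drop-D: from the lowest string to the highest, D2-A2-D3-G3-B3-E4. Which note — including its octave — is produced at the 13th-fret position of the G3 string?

G3 is MIDI 55. Adding 13 gives 68, which is G♯4.
(Equivalently spelled A♭4.)

G♯4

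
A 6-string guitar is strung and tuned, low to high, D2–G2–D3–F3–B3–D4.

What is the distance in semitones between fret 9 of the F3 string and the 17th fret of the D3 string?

F3 at fret 9 → D4 (MIDI 62); D3 at fret 17 → G4 (MIDI 67).
62 − 67 = -5, so the two pitches are 5 semitones apart, with G4 the higher.

5 semitones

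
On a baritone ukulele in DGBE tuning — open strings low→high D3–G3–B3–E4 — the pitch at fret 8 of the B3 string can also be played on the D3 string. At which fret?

17

B3 at fret 8 is B3 + 8 semitones = G4.
The open D3 string is 9 semitones below the open B3, so the same pitch on the D3 string lies at fret 8 + 9 = 17.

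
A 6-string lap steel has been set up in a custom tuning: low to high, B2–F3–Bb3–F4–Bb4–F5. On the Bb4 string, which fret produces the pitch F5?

F5 is 7 semitones above the open Bb4 (Bb–B–C–Db–D–Eb–E–F), so it sits at fret 7.

7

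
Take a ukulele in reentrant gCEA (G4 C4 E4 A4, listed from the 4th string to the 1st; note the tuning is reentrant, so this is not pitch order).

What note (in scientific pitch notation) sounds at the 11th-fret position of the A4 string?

A4 is MIDI 69. Adding 11 gives 80, which is G#5.
(Equivalently spelled Ab5.)

G#5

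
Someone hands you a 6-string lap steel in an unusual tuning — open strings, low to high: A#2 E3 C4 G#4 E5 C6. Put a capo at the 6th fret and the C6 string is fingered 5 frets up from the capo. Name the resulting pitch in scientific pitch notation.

B6

The capo raises the open C6 by 6 semitones to F#6; fretting 5 more gives C6 + 6 + 5 = C6 + 11 semitones = B6.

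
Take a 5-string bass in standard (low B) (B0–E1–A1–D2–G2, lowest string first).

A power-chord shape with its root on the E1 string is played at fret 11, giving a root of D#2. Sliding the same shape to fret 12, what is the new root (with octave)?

E2

Moving from fret 11 to fret 12 shifts the root by 1 semitone.
D#2 up 1 semitone is E2.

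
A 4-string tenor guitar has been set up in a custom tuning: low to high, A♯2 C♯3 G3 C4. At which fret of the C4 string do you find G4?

G4 is 7 semitones above the open C4 (C–C#–D–D#–E–F–F#–G), so it sits at fret 7.

7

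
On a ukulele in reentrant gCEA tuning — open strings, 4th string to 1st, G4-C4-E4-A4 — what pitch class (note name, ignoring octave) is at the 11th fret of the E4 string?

D#

E4 is MIDI 64. Adding 11 gives 75; 75 mod 12 = 3, i.e. D#.
(Equivalently spelled Eb.)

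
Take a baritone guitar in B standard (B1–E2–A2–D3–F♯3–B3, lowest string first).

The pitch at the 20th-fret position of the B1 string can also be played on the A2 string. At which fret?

B1 at fret 20 is B1 + 20 semitones = G3.
The open A2 string is 10 semitones above the open B1, so the same pitch on the A2 string lies at fret 20 − 10 = 10.

10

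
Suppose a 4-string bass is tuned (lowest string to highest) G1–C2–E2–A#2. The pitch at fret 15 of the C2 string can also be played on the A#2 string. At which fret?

5

C2 at fret 15 is C2 + 15 semitones = D#3.
The open A#2 string is 10 semitones above the open C2, so the same pitch on the A#2 string lies at fret 15 − 10 = 5.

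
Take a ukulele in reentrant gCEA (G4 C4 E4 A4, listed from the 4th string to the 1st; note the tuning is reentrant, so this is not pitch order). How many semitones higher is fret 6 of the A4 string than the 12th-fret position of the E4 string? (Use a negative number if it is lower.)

A4 at fret 6 → D♯5 (MIDI 75); E4 at fret 12 → E5 (MIDI 76).
75 − 76 = -1, so the two pitches are 1 semitone apart.

-1 semitone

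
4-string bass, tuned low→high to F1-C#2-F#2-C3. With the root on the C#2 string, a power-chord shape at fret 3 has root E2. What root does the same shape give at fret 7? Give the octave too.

G#2

Moving from fret 3 to fret 7 shifts the root by 4 semitones.
E2 up 4 semitones is G#2.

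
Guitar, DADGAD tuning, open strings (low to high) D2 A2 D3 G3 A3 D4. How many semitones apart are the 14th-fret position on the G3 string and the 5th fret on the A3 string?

G3 at fret 14 → A4 (MIDI 69); A3 at fret 5 → D4 (MIDI 62).
69 − 62 = 7, so the two pitches are 7 semitones apart, with A4 the higher.

7 semitones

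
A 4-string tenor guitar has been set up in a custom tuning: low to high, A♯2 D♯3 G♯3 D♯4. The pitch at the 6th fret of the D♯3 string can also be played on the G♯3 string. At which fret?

1

Fret 6 on D♯3 is MIDI 51 + 6 = 57 (A3). On the G♯3 string (open MIDI 56), that pitch is 57 − 56 = fret 1.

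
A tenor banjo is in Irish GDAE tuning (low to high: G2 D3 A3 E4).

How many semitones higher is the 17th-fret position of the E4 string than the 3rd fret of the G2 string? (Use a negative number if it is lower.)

35 semitones

E4 at fret 17 → A5 (MIDI 81); G2 at fret 3 → A♯2 (MIDI 46).
81 − 46 = 35, so the two pitches are 35 semitones apart.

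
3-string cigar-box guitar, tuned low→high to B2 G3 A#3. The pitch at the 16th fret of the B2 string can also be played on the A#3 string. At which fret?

B2 at fret 16 is B2 + 16 semitones = D#4.
The open A#3 string is 11 semitones above the open B2, so the same pitch on the A#3 string lies at fret 16 − 11 = 5.

5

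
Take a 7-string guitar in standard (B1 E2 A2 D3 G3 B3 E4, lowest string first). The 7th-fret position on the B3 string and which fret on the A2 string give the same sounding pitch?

21

B3 at fret 7 is B3 + 7 semitones = F#4.
The open A2 string is 14 semitones below the open B3, so the same pitch on the A2 string lies at fret 7 + 14 = 21.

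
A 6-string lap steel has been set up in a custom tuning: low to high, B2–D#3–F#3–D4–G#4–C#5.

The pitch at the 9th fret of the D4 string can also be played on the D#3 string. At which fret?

Fret 9 on D4 is MIDI 62 + 9 = 71 (B4). On the D#3 string (open MIDI 51), that pitch is 71 − 51 = fret 20.

20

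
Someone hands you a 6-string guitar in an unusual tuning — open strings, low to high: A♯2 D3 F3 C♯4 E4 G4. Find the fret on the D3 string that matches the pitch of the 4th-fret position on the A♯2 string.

0

A♯2 at fret 4 is A♯2 + 4 semitones = D3.
The open D3 string is 4 semitones above the open A♯2, so the same pitch on the D3 string lies at fret 4 − 4 = 0.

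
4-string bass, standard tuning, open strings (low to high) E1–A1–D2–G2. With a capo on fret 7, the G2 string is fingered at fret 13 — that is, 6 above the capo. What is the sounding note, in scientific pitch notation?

The capo raises the open G2 by 7 semitones to D3; fretting 6 more gives G2 + 7 + 6 = G2 + 13 semitones = G#3.
(Also written Ab.)

G#3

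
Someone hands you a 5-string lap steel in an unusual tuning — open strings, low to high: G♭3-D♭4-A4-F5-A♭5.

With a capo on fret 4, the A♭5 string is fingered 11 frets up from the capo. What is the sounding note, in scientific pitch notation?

The capo raises the open A♭5 by 4 semitones to C6; fretting 11 more gives A♭5 + 4 + 11 = A♭5 + 15 semitones = B6.

B6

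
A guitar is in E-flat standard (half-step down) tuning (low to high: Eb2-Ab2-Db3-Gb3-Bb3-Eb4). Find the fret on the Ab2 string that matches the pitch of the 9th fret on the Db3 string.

Fret 9 on Db3 is MIDI 49 + 9 = 58 (Bb3). On the Ab2 string (open MIDI 44), that pitch is 58 − 44 = fret 14.

14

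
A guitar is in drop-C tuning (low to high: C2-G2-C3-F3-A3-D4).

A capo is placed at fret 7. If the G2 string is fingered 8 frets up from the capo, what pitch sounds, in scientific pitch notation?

The capo raises the open G2 by 7 semitones to D3; fretting 8 more gives G2 + 7 + 8 = G2 + 15 semitones = A#3.
(Also written Bb.)

A#3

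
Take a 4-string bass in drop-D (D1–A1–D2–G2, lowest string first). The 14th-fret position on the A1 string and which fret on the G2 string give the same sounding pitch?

4

Fret 14 on A1 is MIDI 33 + 14 = 47 (B2). On the G2 string (open MIDI 43), that pitch is 47 − 43 = fret 4.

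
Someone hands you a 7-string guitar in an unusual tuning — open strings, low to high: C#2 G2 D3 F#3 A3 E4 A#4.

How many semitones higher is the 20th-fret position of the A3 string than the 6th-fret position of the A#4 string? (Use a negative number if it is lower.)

1 semitone

A3 at fret 20 → F5 (MIDI 77); A#4 at fret 6 → E5 (MIDI 76).
77 − 76 = 1, so the two pitches are 1 semitone apart.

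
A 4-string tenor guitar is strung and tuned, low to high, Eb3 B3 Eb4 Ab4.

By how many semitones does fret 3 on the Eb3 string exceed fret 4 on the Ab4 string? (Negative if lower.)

-18 semitones

Eb3 at fret 3 → Gb3 (MIDI 54); Ab4 at fret 4 → C5 (MIDI 72).
54 − 72 = -18, so the two pitches are 18 semitones apart.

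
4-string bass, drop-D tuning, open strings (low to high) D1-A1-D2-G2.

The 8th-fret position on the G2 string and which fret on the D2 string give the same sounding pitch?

Fret 8 on G2 is MIDI 43 + 8 = 51 (D#3). On the D2 string (open MIDI 38), that pitch is 51 − 38 = fret 13.

13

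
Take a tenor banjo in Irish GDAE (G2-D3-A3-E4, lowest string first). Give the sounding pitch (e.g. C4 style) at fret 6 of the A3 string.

The open A3 string plus 6 semitones: A–A#–B–C–C#–D–D#.
The walk passes from B into C once, so the octave number goes from 3 to 4.
(Equivalently spelled Eb4.)

D#4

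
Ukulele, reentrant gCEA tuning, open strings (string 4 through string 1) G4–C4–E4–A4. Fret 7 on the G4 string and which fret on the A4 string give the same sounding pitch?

G4 at fret 7 is G4 + 7 semitones = D5.
The open A4 string is 2 semitones above the open G4, so the same pitch on the A4 string lies at fret 7 − 2 = 5.

5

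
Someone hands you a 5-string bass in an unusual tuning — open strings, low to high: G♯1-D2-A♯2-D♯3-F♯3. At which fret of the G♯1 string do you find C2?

C2 is 4 semitones above the open G♯1 (G#–A–A#–B–C), so it sits at fret 4.

4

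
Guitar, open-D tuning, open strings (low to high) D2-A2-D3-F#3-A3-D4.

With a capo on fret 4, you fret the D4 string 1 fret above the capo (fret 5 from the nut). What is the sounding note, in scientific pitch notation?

The capo raises the open D4 by 4 semitones to F#4; fretting 1 more gives D4 + 4 + 1 = D4 + 5 semitones = G4.

G4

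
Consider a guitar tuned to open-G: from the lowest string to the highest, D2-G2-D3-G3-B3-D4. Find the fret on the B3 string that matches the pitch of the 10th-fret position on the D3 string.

D3 at fret 10 is D3 + 10 semitones = C4.
The open B3 string is 9 semitones above the open D3, so the same pitch on the B3 string lies at fret 10 − 9 = 1.

1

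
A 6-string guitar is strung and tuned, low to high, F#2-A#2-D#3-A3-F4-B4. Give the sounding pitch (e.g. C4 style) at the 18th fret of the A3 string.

A3 is MIDI 57. Adding 18 gives 75, which is D#5.

D#5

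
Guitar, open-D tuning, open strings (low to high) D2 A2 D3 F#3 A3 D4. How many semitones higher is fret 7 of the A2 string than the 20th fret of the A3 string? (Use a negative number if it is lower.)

A2 at fret 7 → E3 (MIDI 52); A3 at fret 20 → F5 (MIDI 77).
52 − 77 = -25, so the two pitches are 25 semitones apart.

-25 semitones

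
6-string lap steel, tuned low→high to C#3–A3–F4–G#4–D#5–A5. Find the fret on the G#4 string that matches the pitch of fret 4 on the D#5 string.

Fret 4 on D#5 is MIDI 75 + 4 = 79 (G5). On the G#4 string (open MIDI 68), that pitch is 79 − 68 = fret 11.

11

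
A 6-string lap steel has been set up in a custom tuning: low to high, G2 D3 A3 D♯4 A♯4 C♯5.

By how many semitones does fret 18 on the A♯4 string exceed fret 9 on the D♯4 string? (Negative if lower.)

16 semitones

A♯4 at fret 18 → E6 (MIDI 88); D♯4 at fret 9 → C5 (MIDI 72).
88 − 72 = 16, so the two pitches are 16 semitones apart.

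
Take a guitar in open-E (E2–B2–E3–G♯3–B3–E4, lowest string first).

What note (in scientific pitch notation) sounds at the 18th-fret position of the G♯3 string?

The open G♯3 string plus 18 semitones: G#–A–A#–B–…–C–C#–D.
The walk passes from B into C 2 times, so the octave number goes from 3 to 5.

D5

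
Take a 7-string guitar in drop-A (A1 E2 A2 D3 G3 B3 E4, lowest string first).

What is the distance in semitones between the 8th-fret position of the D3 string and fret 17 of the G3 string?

14 semitones

D3 at fret 8 → A#3 (MIDI 58); G3 at fret 17 → C5 (MIDI 72).
58 − 72 = -14, so the two pitches are 14 semitones apart, with C5 the higher.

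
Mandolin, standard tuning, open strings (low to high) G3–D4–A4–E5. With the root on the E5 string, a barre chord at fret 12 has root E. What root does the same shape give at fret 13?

F

Moving from fret 12 to fret 13 shifts the root by 1 semitone.
E up 1 semitone is F.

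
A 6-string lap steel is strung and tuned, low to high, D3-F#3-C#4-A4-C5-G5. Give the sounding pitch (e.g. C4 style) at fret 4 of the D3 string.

The open D3 string plus 4 semitones: D–D#–E–F–F#.
No B→C boundary is crossed, so the octave stays at 3.

F#3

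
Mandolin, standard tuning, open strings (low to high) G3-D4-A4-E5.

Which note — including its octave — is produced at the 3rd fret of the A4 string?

The open A4 string plus 3 semitones: A–A#–B–C.
The walk passes from B into C once, so the octave number goes from 4 to 5.

C5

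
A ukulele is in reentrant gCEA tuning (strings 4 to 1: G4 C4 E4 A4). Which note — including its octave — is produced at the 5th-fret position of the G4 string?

C5

Each fret is one semitone, so G4 + 5 = C5.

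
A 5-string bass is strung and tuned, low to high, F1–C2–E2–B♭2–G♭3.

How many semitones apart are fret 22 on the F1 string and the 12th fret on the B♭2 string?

F1 at fret 22 → E♭3 (MIDI 51); B♭2 at fret 12 → B♭3 (MIDI 58).
51 − 58 = -7, so the two pitches are 7 semitones apart, with B♭3 the higher.

7 semitones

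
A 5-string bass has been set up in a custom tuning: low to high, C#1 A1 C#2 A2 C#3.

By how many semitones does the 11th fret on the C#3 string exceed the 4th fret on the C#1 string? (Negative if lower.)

C#3 at fret 11 → C4 (MIDI 60); C#1 at fret 4 → F1 (MIDI 29).
60 − 29 = 31, so the two pitches are 31 semitones apart.

31 semitones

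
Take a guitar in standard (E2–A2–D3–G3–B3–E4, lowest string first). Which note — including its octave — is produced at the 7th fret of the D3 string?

The open D3 string plus 7 semitones: D–D#–E–F–F#–G–G#–A.
No B→C boundary is crossed, so the octave stays at 3.

A3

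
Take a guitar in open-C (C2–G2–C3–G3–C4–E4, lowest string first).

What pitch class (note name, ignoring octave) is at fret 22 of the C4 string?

A♯

Each fret is one semitone, so C4 + 22 = A♯.
(Equivalently spelled B♭.)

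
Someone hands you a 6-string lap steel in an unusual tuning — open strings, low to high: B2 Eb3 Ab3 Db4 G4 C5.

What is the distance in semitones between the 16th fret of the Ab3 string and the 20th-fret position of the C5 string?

Ab3 at fret 16 → C5 (MIDI 72); C5 at fret 20 → Ab6 (MIDI 92).
72 − 92 = -20, so the two pitches are 20 semitones apart, with Ab6 the higher.

20 semitones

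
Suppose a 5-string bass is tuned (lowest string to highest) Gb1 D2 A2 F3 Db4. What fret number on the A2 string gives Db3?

4

Db3 is 4 semitones above the open A2 (A–Bb–B–C–Db), so it sits at fret 4.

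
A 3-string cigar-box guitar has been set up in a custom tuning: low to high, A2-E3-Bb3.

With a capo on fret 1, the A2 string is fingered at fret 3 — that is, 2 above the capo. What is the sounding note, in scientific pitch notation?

The capo raises the open A2 by 1 semitone to Bb2; fretting 2 more gives A2 + 1 + 2 = A2 + 3 semitones = C3.

C3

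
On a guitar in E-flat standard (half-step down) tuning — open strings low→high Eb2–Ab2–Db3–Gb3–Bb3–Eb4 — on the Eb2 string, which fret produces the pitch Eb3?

12

Eb3 is 12 semitones above the open Eb2 (Eb–E–F–Gb–…–Db–D–Eb), so it sits at fret 12.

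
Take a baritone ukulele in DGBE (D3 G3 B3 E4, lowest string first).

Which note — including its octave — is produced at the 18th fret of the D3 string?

G#4

The open D3 string plus 18 semitones: D–D#–E–F–…–F#–G–G#.
The walk passes from B into C once, so the octave number goes from 3 to 4.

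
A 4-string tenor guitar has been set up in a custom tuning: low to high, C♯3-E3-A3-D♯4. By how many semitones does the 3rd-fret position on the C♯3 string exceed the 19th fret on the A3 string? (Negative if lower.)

-24 semitones

C♯3 at fret 3 → E3 (MIDI 52); A3 at fret 19 → E5 (MIDI 76).
52 − 76 = -24, so the two pitches are 24 semitones apart.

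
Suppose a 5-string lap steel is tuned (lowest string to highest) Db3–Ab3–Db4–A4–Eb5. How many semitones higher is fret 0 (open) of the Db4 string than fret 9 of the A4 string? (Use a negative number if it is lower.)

Db4 at fret 0 → Db4 (MIDI 61); A4 at fret 9 → Gb5 (MIDI 78).
61 − 78 = -17, so the two pitches are 17 semitones apart.

-17 semitones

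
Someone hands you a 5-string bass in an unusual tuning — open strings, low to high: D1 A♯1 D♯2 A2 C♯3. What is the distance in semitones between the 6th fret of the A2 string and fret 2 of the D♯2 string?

10 semitones

A2 at fret 6 → D♯3 (MIDI 51); D♯2 at fret 2 → F2 (MIDI 41).
51 − 41 = 10, so the two pitches are 10 semitones apart, with D♯3 the higher.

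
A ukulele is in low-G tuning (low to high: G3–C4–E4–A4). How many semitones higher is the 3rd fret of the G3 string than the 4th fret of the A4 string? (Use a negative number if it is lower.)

-15 semitones

G3 at fret 3 → A#3 (MIDI 58); A4 at fret 4 → C#5 (MIDI 73).
58 − 73 = -15, so the two pitches are 15 semitones apart.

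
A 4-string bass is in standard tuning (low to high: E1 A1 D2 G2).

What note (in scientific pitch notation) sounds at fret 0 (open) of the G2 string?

Fret 0 is the open string itself, so the pitch is just G2.

G2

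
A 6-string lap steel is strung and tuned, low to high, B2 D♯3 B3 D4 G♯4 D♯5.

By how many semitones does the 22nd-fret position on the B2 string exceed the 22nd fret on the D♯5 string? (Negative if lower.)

B2 at fret 22 → A4 (MIDI 69); D♯5 at fret 22 → C♯7 (MIDI 97).
69 − 97 = -28, so the two pitches are 28 semitones apart.

-28 semitones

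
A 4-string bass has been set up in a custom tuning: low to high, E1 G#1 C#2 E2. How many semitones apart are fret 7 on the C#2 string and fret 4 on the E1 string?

12 semitones

C#2 at fret 7 → G#2 (MIDI 44); E1 at fret 4 → G#1 (MIDI 32).
44 − 32 = 12, so the two pitches are 12 semitones apart, with G#2 the higher.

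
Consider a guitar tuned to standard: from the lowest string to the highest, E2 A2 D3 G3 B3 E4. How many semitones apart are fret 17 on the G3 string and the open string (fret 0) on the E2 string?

32 semitones

G3 at fret 17 → C5 (MIDI 72); E2 at fret 0 → E2 (MIDI 40).
72 − 40 = 32, so the two pitches are 32 semitones apart, with C5 the higher.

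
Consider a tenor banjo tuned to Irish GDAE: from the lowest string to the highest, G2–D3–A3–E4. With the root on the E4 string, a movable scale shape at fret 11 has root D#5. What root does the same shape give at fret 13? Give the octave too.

Moving from fret 11 to fret 13 shifts the root by 2 semitones.
D#5 up 2 semitones is F5.

F5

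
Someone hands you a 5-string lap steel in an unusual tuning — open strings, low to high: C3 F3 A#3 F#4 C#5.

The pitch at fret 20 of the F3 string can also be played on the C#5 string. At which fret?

F3 at fret 20 is F3 + 20 semitones = C#5.
The open C#5 string is 20 semitones above the open F3, so the same pitch on the C#5 string lies at fret 20 − 20 = 0.

0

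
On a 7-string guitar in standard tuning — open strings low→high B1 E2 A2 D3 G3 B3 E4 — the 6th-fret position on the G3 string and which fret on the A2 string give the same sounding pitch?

16

G3 at fret 6 is G3 + 6 semitones = C#4.
The open A2 string is 10 semitones below the open G3, so the same pitch on the A2 string lies at fret 6 + 10 = 16.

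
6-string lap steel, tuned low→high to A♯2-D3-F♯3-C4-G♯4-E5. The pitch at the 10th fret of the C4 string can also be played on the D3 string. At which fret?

Fret 10 on C4 is MIDI 60 + 10 = 70 (A♯4). On the D3 string (open MIDI 50), that pitch is 70 − 50 = fret 20.

20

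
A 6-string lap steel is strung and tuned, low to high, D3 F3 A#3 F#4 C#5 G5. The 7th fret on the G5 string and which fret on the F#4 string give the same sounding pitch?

G5 at fret 7 is G5 + 7 semitones = D6.
The open F#4 string is 13 semitones below the open G5, so the same pitch on the F#4 string lies at fret 7 + 13 = 20.

20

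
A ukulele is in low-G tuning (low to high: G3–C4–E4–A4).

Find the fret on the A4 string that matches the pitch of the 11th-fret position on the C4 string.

2

C4 at fret 11 is C4 + 11 semitones = B4.
The open A4 string is 9 semitones above the open C4, so the same pitch on the A4 string lies at fret 11 − 9 = 2.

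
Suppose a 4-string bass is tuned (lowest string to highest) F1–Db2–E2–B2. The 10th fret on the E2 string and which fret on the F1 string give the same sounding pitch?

21

E2 at fret 10 is E2 + 10 semitones = D3.
The open F1 string is 11 semitones below the open E2, so the same pitch on the F1 string lies at fret 10 + 11 = 21.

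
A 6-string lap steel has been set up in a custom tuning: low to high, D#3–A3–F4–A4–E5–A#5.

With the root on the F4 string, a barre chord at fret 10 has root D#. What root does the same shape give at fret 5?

Moving from fret 10 to fret 5 shifts the root by -5 semitones.
D# down 5 semitones is A#.

A#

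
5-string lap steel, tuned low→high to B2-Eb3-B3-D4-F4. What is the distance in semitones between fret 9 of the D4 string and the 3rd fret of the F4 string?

D4 at fret 9 → B4 (MIDI 71); F4 at fret 3 → Ab4 (MIDI 68).
71 − 68 = 3, so the two pitches are 3 semitones apart, with B4 the higher.

3 semitones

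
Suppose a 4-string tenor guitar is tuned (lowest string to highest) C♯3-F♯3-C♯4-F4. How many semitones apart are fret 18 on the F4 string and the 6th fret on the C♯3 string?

F4 at fret 18 → B5 (MIDI 83); C♯3 at fret 6 → G3 (MIDI 55).
83 − 55 = 28, so the two pitches are 28 semitones apart, with B5 the higher.

28 semitones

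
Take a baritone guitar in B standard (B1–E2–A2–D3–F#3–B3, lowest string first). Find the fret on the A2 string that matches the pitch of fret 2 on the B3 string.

Fret 2 on B3 is MIDI 59 + 2 = 61 (C#4). On the A2 string (open MIDI 45), that pitch is 61 − 45 = fret 16.

16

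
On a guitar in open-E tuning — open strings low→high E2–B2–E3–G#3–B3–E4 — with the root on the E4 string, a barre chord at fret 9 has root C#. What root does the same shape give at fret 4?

G#

Moving from fret 9 to fret 4 shifts the root by -5 semitones.
C# down 5 semitones is G#.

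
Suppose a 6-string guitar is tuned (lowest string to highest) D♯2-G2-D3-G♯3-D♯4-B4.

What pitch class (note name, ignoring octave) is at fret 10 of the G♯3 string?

F♯

Each fret is one semitone, so G♯3 + 10 = F♯.
(Equivalently spelled G♭.)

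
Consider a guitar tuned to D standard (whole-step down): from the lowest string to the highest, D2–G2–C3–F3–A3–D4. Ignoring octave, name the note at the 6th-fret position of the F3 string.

B

Each fret is one semitone, so F3 + 6 = B.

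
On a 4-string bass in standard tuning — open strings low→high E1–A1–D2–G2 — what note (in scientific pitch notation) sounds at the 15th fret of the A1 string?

C3

A1 is MIDI 33. Adding 15 gives 48, which is C3.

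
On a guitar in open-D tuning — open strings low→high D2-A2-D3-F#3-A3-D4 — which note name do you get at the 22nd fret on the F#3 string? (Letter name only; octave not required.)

Each fret is one semitone, so F#3 + 22 = E.

E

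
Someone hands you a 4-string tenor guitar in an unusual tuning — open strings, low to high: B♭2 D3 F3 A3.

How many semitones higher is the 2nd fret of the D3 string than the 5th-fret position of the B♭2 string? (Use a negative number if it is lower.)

D3 at fret 2 → E3 (MIDI 52); B♭2 at fret 5 → E♭3 (MIDI 51).
52 − 51 = 1, so the two pitches are 1 semitone apart.

1 semitone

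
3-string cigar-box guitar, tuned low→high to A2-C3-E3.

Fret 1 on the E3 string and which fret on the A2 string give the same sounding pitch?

8

Fret 1 on E3 is MIDI 52 + 1 = 53 (F3). On the A2 string (open MIDI 45), that pitch is 53 − 45 = fret 8.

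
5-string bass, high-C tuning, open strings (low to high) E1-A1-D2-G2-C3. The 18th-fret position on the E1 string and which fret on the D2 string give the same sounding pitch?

E1 at fret 18 is E1 + 18 semitones = A♯2.
The open D2 string is 10 semitones above the open E1, so the same pitch on the D2 string lies at fret 18 − 10 = 8.

8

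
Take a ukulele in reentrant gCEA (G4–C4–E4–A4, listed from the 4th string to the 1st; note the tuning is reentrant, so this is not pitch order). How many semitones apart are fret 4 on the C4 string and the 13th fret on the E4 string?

13 semitones

C4 at fret 4 → E4 (MIDI 64); E4 at fret 13 → F5 (MIDI 77).
64 − 77 = -13, so the two pitches are 13 semitones apart, with F5 the higher.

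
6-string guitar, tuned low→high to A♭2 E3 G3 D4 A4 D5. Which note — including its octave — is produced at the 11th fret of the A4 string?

A♭5

A4 is MIDI 69. Adding 11 gives 80, which is A♭5.
(Equivalently spelled G♯5.)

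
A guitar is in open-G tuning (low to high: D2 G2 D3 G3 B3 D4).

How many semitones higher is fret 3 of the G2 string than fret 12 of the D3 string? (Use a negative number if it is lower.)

-16 semitones

G2 at fret 3 → A#2 (MIDI 46); D3 at fret 12 → D4 (MIDI 62).
46 − 62 = -16, so the two pitches are 16 semitones apart.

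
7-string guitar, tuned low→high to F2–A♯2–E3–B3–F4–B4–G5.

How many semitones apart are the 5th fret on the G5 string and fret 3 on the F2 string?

40 semitones

G5 at fret 5 → C6 (MIDI 84); F2 at fret 3 → G♯2 (MIDI 44).
84 − 44 = 40, so the two pitches are 40 semitones apart, with C6 the higher.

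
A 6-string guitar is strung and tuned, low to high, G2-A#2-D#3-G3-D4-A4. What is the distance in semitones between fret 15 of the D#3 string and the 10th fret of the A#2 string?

10 semitones

D#3 at fret 15 → F#4 (MIDI 66); A#2 at fret 10 → G#3 (MIDI 56).
66 − 56 = 10, so the two pitches are 10 semitones apart, with F#4 the higher.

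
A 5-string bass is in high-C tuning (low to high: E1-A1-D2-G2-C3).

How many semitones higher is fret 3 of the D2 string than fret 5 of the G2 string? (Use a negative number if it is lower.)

D2 at fret 3 → F2 (MIDI 41); G2 at fret 5 → C3 (MIDI 48).
41 − 48 = -7, so the two pitches are 7 semitones apart.

-7 semitones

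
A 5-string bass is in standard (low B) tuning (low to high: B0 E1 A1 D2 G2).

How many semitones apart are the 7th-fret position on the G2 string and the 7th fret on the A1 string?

G2 at fret 7 → D3 (MIDI 50); A1 at fret 7 → E2 (MIDI 40).
50 − 40 = 10, so the two pitches are 10 semitones apart, with D3 the higher.

10 semitones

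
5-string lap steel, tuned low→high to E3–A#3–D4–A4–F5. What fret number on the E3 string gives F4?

13

F4 is 13 semitones above the open E3 (E–F–F#–G–…–D#–E–F), so it sits at fret 13.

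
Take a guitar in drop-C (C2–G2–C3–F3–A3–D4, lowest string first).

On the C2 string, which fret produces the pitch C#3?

C#3 is 13 semitones above the open C2 (C–C#–D–D#–…–B–C–C#), so it sits at fret 13.

13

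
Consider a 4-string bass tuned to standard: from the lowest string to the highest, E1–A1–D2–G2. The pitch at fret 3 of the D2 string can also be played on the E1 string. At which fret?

D2 at fret 3 is D2 + 3 semitones = F2.
The open E1 string is 10 semitones below the open D2, so the same pitch on the E1 string lies at fret 3 + 10 = 13.

13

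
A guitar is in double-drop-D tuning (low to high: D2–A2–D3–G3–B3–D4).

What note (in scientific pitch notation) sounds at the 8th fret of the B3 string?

Each fret is one semitone, so B3 + 8 = G4.

G4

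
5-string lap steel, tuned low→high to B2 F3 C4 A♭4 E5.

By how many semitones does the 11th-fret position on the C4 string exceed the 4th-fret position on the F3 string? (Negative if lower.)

C4 at fret 11 → B4 (MIDI 71); F3 at fret 4 → A3 (MIDI 57).
71 − 57 = 14, so the two pitches are 14 semitones apart.

14 semitones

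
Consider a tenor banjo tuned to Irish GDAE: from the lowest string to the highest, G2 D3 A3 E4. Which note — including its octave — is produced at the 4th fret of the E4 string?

The open E4 string plus 4 semitones: E–F–F#–G–G#.
No B→C boundary is crossed, so the octave stays at 4.

G♯4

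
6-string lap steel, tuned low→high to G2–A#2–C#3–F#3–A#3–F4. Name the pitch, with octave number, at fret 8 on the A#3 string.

A#3 is MIDI 58. Adding 8 gives 66, which is F#4.

F#4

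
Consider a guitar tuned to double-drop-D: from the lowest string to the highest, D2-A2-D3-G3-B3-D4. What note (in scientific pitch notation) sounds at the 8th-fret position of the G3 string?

D♯4

Each fret is one semitone, so G3 + 8 = D♯4.
(Equivalently spelled E♭4.)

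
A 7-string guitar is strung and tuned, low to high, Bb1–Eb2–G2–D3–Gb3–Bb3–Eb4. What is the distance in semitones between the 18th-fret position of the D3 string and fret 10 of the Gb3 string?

D3 at fret 18 → Ab4 (MIDI 68); Gb3 at fret 10 → E4 (MIDI 64).
68 − 64 = 4, so the two pitches are 4 semitones apart, with Ab4 the higher.

4 semitones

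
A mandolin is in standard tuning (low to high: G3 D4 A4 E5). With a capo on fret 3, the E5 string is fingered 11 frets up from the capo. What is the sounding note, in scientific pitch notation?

F#6

The capo raises the open E5 by 3 semitones to G5; fretting 11 more gives E5 + 3 + 11 = E5 + 14 semitones = F#6.
(Also written Gb.)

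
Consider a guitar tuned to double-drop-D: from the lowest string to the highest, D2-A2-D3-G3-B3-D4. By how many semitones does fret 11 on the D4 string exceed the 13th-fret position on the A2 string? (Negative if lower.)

D4 at fret 11 → C#5 (MIDI 73); A2 at fret 13 → A#3 (MIDI 58).
73 − 58 = 15, so the two pitches are 15 semitones apart.

15 semitones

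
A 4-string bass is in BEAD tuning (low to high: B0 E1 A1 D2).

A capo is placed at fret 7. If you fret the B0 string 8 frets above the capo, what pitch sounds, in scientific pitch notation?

D2

The capo raises the open B0 by 7 semitones to F#1; fretting 8 more gives B0 + 7 + 8 = B0 + 15 semitones = D2.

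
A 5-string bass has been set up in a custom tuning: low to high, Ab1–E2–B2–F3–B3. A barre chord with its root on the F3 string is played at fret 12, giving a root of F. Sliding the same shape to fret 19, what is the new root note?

C

Moving from fret 12 to fret 19 shifts the root by 7 semitones.
F up 7 semitones is C.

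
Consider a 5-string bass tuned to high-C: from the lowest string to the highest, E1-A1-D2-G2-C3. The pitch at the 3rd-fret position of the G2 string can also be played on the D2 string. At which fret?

8

Fret 3 on G2 is MIDI 43 + 3 = 46 (A♯2). On the D2 string (open MIDI 38), that pitch is 46 − 38 = fret 8.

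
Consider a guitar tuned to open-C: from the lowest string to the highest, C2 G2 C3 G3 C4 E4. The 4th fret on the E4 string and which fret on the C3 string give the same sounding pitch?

20

E4 at fret 4 is E4 + 4 semitones = G#4.
The open C3 string is 16 semitones below the open E4, so the same pitch on the C3 string lies at fret 4 + 16 = 20.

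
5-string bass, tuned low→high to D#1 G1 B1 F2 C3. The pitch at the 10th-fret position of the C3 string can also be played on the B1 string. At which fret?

C3 at fret 10 is C3 + 10 semitones = A#3.
The open B1 string is 13 semitones below the open C3, so the same pitch on the B1 string lies at fret 10 + 13 = 23.

23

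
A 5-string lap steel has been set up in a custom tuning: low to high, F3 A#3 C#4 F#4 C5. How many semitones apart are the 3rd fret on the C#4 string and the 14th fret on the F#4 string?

C#4 at fret 3 → E4 (MIDI 64); F#4 at fret 14 → G#5 (MIDI 80).
64 − 80 = -16, so the two pitches are 16 semitones apart, with G#5 the higher.

16 semitones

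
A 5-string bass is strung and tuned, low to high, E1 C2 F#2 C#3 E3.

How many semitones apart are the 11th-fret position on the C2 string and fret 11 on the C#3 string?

13 semitones

C2 at fret 11 → B2 (MIDI 47); C#3 at fret 11 → C4 (MIDI 60).
47 − 60 = -13, so the two pitches are 13 semitones apart, with C4 the higher.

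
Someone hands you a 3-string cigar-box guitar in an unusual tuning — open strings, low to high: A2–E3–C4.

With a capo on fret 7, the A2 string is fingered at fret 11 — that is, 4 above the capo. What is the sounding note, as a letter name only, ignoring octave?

The capo raises the open A2 by 7 semitones to E3; fretting 4 more gives A2 + 7 + 4 = A2 + 11 semitones, landing on Ab.
(Also written G#.)

Ab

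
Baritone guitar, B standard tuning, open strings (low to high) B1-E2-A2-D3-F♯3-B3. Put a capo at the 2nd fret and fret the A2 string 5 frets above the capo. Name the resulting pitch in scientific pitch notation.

The capo raises the open A2 by 2 semitones to B2; fretting 5 more gives A2 + 2 + 5 = A2 + 7 semitones = E3.

E3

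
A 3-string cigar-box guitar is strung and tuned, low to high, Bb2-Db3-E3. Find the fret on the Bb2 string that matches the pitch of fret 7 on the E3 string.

E3 at fret 7 is E3 + 7 semitones = B3.
The open Bb2 string is 6 semitones below the open E3, so the same pitch on the Bb2 string lies at fret 7 + 6 = 13.

13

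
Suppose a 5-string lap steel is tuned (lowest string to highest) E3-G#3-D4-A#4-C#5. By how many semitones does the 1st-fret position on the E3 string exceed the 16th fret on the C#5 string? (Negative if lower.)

E3 at fret 1 → F3 (MIDI 53); C#5 at fret 16 → F6 (MIDI 89).
53 − 89 = -36, so the two pitches are 36 semitones apart.

-36 semitones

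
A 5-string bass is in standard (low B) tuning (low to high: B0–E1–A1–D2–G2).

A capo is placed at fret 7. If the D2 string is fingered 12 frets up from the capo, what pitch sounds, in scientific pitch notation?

A3

The capo raises the open D2 by 7 semitones to A2; fretting 12 more gives D2 + 7 + 12 = D2 + 19 semitones = A3.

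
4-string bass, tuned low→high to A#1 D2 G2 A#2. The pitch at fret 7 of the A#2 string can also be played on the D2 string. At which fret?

15

Fret 7 on A#2 is MIDI 46 + 7 = 53 (F3). On the D2 string (open MIDI 38), that pitch is 53 − 38 = fret 15.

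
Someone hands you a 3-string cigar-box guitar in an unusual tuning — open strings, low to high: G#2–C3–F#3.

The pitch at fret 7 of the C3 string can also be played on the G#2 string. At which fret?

Fret 7 on C3 is MIDI 48 + 7 = 55 (G3). On the G#2 string (open MIDI 44), that pitch is 55 − 44 = fret 11.

11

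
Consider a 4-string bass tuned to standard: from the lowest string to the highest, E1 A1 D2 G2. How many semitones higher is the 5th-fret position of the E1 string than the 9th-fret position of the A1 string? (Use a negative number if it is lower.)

E1 at fret 5 → A1 (MIDI 33); A1 at fret 9 → F#2 (MIDI 42).
33 − 42 = -9, so the two pitches are 9 semitones apart.

-9 semitones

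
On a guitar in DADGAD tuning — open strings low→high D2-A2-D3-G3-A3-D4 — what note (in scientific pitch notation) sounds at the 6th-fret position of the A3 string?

Each fret is one semitone, so A3 + 6 = D#4.
(Equivalently spelled Eb4.)

D#4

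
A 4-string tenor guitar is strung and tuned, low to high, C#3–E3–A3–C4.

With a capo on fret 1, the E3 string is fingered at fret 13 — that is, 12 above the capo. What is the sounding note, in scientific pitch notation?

The capo raises the open E3 by 1 semitone to F3; fretting 12 more gives E3 + 1 + 12 = E3 + 13 semitones = F4.

F4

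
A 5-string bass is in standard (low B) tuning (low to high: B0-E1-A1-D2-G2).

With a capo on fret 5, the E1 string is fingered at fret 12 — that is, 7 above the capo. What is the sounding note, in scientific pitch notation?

The capo raises the open E1 by 5 semitones to A1; fretting 7 more gives E1 + 5 + 7 = E1 + 12 semitones = E2.

E2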